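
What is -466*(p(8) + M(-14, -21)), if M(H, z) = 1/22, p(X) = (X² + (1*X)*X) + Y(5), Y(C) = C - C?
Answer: -656361/11 ≈ -59669.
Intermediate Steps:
Y(C) = 0
p(X) = 2*X² (p(X) = (X² + (1*X)*X) + 0 = (X² + X*X) + 0 = (X² + X²) + 0 = 2*X² + 0 = 2*X²)
M(H, z) = 1/22
-466*(p(8) + M(-14, -21)) = -466*(2*8² + 1/22) = -466*(2*64 + 1/22) = -466*(128 + 1/22) = -466*2817/22 = -656361/11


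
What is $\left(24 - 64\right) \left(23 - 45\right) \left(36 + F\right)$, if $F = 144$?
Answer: $158400$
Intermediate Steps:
$\left(24 - 64\right) \left(23 - 45\right) \left(36 + F\right) = \left(24 - 64\right) \left(23 - 45\right) \left(36 + 144\right) = \left(-40\right) \left(-22\right) 180 = 880 \cdot 180 = 158400$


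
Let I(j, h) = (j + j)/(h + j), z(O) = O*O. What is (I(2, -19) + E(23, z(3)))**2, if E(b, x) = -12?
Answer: 43264/289 ≈ 149.70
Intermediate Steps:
z(O) = O**2
I(j, h) = 2*j/(h + j) (I(j, h) = (2*j)/(h + j) = 2*j/(h + j))
(I(2, -19) + E(23, z(3)))**2 = (2*2/(-19 + 2) - 12)**2 = (2*2/(-17) - 12)**2 = (2*2*(-1/17) - 12)**2 = (-4/17 - 12)**2 = (-208/17)**2 = 43264/289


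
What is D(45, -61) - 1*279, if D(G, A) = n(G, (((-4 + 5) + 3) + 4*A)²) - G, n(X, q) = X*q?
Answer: 2591676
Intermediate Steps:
D(G, A) = -G + G*(4 + 4*A)² (D(G, A) = G*(((-4 + 5) + 3) + 4*A)² - G = G*((1 + 3) + 4*A)² - G = G*(4 + 4*A)² - G = -G + G*(4 + 4*A)²)
D(45, -61) - 1*279 = 45*(-1 + 16*(1 - 61)²) - 1*279 = 45*(-1 + 16*(-60)²) - 279 = 45*(-1 + 16*3600) - 279 = 45*(-1 + 57600) - 279 = 45*57599 - 279 = 2591955 - 279 = 2591676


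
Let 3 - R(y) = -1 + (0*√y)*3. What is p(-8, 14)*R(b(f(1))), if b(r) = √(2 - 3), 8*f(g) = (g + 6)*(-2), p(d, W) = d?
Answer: -32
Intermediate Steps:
f(g) = -3/2 - g/4 (f(g) = ((g + 6)*(-2))/8 = ((6 + g)*(-2))/8 = (-12 - 2*g)/8 = -3/2 - g/4)
b(r) = I (b(r) = √(-1) = I)
R(y) = 4 (R(y) = 3 - (-1 + (0*√y)*3) = 3 - (-1 + 0*3) = 3 - (-1 + 0) = 3 - 1*(-1) = 3 + 1 = 4)
p(-8, 14)*R(b(f(1))) = -8*4 = -32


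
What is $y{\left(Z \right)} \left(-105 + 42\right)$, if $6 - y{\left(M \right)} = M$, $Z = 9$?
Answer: $189$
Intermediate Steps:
$y{\left(M \right)} = 6 - M$
$y{\left(Z \right)} \left(-105 + 42\right) = \left(6 - 9\right) \left(-105 + 42\right) = \left(6 - 9\right) \left(-63\right) = \left(-3\right) \left(-63\right) = 189$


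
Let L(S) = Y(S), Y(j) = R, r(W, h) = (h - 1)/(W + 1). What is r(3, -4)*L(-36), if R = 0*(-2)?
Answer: 0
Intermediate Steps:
r(W, h) = (-1 + h)/(1 + W)
R = 0
Y(j) = 0
L(S) = 0
r(3, -4)*L(-36) = ((-1 - 4)/(1 + 3))*0 = (-5/4)*0 = ((¼)*(-5))*0 = -5/4*0 = 0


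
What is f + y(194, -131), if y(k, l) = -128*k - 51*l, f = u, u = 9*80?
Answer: -17431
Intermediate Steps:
u = 720
f = 720
f + y(194, -131) = 720 + (-128*194 - 51*(-131)) = 720 + (-24832 + 6681) = 720 - 18151 = -17431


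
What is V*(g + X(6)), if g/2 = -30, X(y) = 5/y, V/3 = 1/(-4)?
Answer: 355/8 ≈ 44.375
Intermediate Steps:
V = -¾ (V = 3/(-4) = 3*(-¼) = -¾ ≈ -0.75000)
g = -60 (g = 2*(-30) = -60)
V*(g + X(6)) = -3*(-60 + 5/6)/4 = -3*(-60 + 5*(⅙))/4 = -3*(-60 + ⅚)/4 = -¾*(-355/6) = 355/8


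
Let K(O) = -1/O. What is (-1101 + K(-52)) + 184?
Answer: -47683/52 ≈ -916.98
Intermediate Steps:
(-1101 + K(-52)) + 184 = (-1101 - 1/(-52)) + 184 = (-1101 - 1*(-1/52)) + 184 = (-1101 + 1/52) + 184 = -57251/52 + 184 = -47683/52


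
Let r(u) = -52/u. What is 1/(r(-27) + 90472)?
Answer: 27/2442796 ≈ 1.1053e-5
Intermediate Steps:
1/(r(-27) + 90472) = 1/(-52/(-27) + 90472) = 1/(-52*(-1/27) + 90472) = 1/(52/27 + 90472) = 1/(2442796/27) = 27/2442796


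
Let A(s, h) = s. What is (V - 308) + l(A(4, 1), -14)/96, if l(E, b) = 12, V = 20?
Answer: -2303/8 ≈ -287.88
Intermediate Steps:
(V - 308) + l(A(4, 1), -14)/96 = (20 - 308) + 12/96 = -288 + 12*(1/96) = -288 + ⅛ = -2303/8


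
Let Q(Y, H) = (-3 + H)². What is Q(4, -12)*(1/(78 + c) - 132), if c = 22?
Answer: -118791/4 ≈ -29698.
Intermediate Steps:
Q(4, -12)*(1/(78 + c) - 132) = (-3 - 12)²*(1/(78 + 22) - 132) = (-15)²*(1/100 - 132) = 225*(1/100 - 132) = 225*(-13199/100) = -118791/4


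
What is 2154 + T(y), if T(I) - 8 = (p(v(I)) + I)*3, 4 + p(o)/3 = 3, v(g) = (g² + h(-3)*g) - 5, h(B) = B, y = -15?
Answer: 2108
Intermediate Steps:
v(g) = -5 + g² - 3*g (v(g) = (g² - 3*g) - 5 = -5 + g² - 3*g)
p(o) = -3 (p(o) = -12 + 3*3 = -12 + 9 = -3)
T(I) = -1 + 3*I (T(I) = 8 + (-3 + I)*3 = 8 + (-9 + 3*I) = -1 + 3*I)
2154 + T(y) = 2154 + (-1 + 3*(-15)) = 2154 + (-1 - 45) = 2154 - 46 = 2108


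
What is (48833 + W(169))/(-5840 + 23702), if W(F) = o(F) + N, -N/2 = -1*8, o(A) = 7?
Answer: 24428/8931 ≈ 2.7352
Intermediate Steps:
N = 16 (N = -(-2)*8 = -2*(-8) = 16)
W(F) = 23 (W(F) = 7 + 16 = 23)
(48833 + W(169))/(-5840 + 23702) = (48833 + 23)/(-5840 + 23702) = 48856/17862 = 48856*(1/17862) = 24428/8931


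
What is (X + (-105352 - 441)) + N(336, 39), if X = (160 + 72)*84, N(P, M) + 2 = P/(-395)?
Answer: -34091601/395 ≈ -86308.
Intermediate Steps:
N(P, M) = -2 - P/395 (N(P, M) = -2 + P/(-395) = -2 + P*(-1/395) = -2 - P/395)
X = 19488 (X = 232*84 = 19488)
(X + (-105352 - 441)) + N(336, 39) = (19488 + (-105352 - 441)) + (-2 - 1/395*336) = (19488 - 105793) + (-2 - 336/395) = -86305 - 1126/395 = -34091601/395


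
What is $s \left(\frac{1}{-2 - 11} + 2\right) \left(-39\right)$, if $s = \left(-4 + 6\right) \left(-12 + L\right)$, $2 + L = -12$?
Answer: $3900$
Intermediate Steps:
$L = -14$ ($L = -2 - 12 = -14$)
$s = -52$ ($s = \left(-4 + 6\right) \left(-12 - 14\right) = 2 \left(-26\right) = -52$)
$s \left(\frac{1}{-2 - 11} + 2\right) \left(-39\right) = - 52 \left(\frac{1}{-2 - 11} + 2\right) \left(-39\right) = - 52 \left(\frac{1}{-13} + 2\right) \left(-39\right) = - 52 \left(- \frac{1}{13} + 2\right) \left(-39\right) = \left(-52\right) \frac{25}{13} \left(-39\right) = \left(-100\right) \left(-39\right) = 3900$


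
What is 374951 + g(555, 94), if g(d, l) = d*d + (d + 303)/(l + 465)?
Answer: 29368034/43 ≈ 6.8298e+5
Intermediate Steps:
g(d, l) = d² + (303 + d)/(465 + l)
374951 + g(555, 94) = 374951 + (303 + 555 + 465*555² + 94*555²)/(465 + 94) = 374951 + (303 + 555 + 465*308025 + 94*308025)/559 = 374951 + (303 + 555 + 143231625 + 28954350)/559 = 374951 + (1/559)*172186833 = 374951 + 13245141/43 = 29368034/43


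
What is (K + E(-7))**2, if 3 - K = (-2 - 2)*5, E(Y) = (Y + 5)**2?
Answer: 729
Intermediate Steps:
E(Y) = (5 + Y)**2
K = 23 (K = 3 - (-2 - 2)*5 = 3 - (-4)*5 = 3 - 1*(-20) = 3 + 20 = 23)
(K + E(-7))**2 = (23 + (5 - 7)**2)**2 = (23 + (-2)**2)**2 = (23 + 4)**2 = 27**2 = 729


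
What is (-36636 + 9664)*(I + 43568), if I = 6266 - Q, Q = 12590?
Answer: -1004545168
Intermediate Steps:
I = -6324 (I = 6266 - 1*12590 = 6266 - 12590 = -6324)
(-36636 + 9664)*(I + 43568) = (-36636 + 9664)*(-6324 + 43568) = -26972*37244 = -1004545168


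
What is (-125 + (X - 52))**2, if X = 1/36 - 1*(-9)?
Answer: 36566209/1296 ≈ 28215.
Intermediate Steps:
X = 325/36 (X = 1/36 + 9 = 325/36 ≈ 9.0278)
(-125 + (X - 52))**2 = (-125 + (325/36 - 52))**2 = (-125 - 1547/36)**2 = (-6047/36)**2 = 36566209/1296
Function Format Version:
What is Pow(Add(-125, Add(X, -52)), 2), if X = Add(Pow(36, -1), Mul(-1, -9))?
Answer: Rational(36566209, 1296) ≈ 28215.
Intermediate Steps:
X = Rational(325, 36) (X = Add(Rational(1, 36), 9) = Rational(325, 36) ≈ 9.0278)
Pow(Add(-125, Add(X, -52)), 2) = Pow(Add(-125, Add(Rational(325, 36), -52)), 2) = Pow(Add(-125, Rational(-1547, 36)), 2) = Pow(Rational(-6047, 36), 2) = Rational(36566209, 1296)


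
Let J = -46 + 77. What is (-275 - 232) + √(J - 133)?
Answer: -507 + I*√102 ≈ -507.0 + 10.1*I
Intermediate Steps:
J = 31
(-275 - 232) + √(J - 133) = (-275 - 232) + √(31 - 133) = -507 + √(-102) = -507 + I*√102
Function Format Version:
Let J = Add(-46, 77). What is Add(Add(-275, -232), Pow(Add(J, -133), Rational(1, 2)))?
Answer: Add(-507, Mul(I, Pow(102, Rational(1, 2)))) ≈ Add(-507.00, Mul(10.100, I))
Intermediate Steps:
J = 31
Add(Add(-275, -232), Pow(Add(J, -133), Rational(1, 2))) = Add(Add(-275, -232), Pow(Add(31, -133), Rational(1, 2))) = Add(-507, Pow(-102, Rational(1, 2))) = Add(-507, Mul(I, Pow(102, Rational(1, 2))))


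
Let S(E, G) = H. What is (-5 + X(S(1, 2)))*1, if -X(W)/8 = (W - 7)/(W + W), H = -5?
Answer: -73/5 ≈ -14.600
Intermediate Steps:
S(E, G) = -5
X(W) = -4*(-7 + W)/W (X(W) = -8*(W - 7)/(W + W) = -8*(-7 + W)/(2*W) = -8*(-7 + W)*1/(2*W) = -4*(-7 + W)/W)
(-5 + X(S(1, 2)))*1 = (-5 + (-4 + 28/(-5)))*1 = (-5 + (-4 + 28*(-⅕)))*1 = (-5 + (-4 - 28/5))*1 = (-5 - 48/5)*1 = -73/5*1 = -73/5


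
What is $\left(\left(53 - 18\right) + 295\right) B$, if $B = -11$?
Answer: $-3630$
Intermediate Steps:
$\left(\left(53 - 18\right) + 295\right) B = \left(\left(53 - 18\right) + 295\right) \left(-11\right) = \left(35 + 295\right) \left(-11\right) = 330 \left(-11\right) = -3630$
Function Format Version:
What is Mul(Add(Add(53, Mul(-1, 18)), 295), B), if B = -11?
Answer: -3630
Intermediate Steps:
Mul(Add(Add(53, Mul(-1, 18)), 295), B) = Mul(Add(Add(53, Mul(-1, 18)), 295), -11) = Mul(Add(Add(53, -18), 295), -11) = Mul(Add(35, 295), -11) = Mul(330, -11) = -3630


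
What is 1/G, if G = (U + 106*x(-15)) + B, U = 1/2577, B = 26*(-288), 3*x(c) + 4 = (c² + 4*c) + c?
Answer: -859/2000897 ≈ -0.00042931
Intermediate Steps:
x(c) = -4/3 + c²/3 + 5*c/3 (x(c) = -4/3 + ((c² + 4*c) + c)/3 = -4/3 + (c² + 5*c)/3 = -4/3 + (c²/3 + 5*c/3) = -4/3 + c²/3 + 5*c/3)
B = -7488
U = 1/2577 ≈ 0.00038805
G = -2000897/859 (G = (1/2577 + 106*(-4/3 + (⅓)*(-15)² + (5/3)*(-15))) - 7488 = (1/2577 + 106*(-4/3 + (⅓)*225 - 25)) - 7488 = (1/2577 + 106*(-4/3 + 75 - 25)) - 7488 = (1/2577 + 106*(146/3)) - 7488 = (1/2577 + 15476/3) - 7488 = 4431295/859 - 7488 = -2000897/859 ≈ -2329.3)
1/G = 1/(-2000897/859) = -859/2000897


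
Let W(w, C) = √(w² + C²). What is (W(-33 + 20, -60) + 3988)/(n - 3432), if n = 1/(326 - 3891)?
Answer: -14217220/12235081 - 3565*√3769/12235081 ≈ -1.1799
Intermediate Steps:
n = -1/3565 (n = 1/(-3565) = -1/3565 ≈ -0.00028051)
W(w, C) = √(C² + w²)
(W(-33 + 20, -60) + 3988)/(n - 3432) = (√((-60)² + (-33 + 20)²) + 3988)/(-1/3565 - 3432) = (√(3600 + (-13)²) + 3988)/(-12235081/3565) = (√(3600 + 169) + 3988)*(-3565/12235081) = (√3769 + 3988)*(-3565/12235081) = (3988 + √3769)*(-3565/12235081) = -14217220/12235081 - 3565*√3769/12235081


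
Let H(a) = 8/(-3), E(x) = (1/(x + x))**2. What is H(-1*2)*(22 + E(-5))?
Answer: -4402/75 ≈ -58.693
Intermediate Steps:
E(x) = 1/(4*x**2) (E(x) = (1/(2*x))**2 = 1/(4*x**2))
H(a) = -8/3 (H(a) = 8*(-1/3) = -8/3)
H(-1*2)*(22 + E(-5)) = -8*(22 + (1/4)/(-5)**2)/3 = -8*(22 + (1/4)*(1/25))/3 = -8*(22 + 1/100)/3 = -8/3*2201/100 = -4402/75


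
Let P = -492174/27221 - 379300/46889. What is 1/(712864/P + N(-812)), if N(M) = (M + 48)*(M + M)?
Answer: 16701235993/20266887244164240 ≈ 8.2406e-7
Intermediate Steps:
N(M) = 2*M*(48 + M) (N(M) = (48 + M)*(2*M) = 2*M*(48 + M))
P = -33402471986/1276365469 (P = -492174*1/27221 - 379300*1/46889 = -492174/27221 - 379300/46889 = -33402471986/1276365469 ≈ -26.170)
1/(712864/P + N(-812)) = 1/(712864/(-33402471986/1276365469) + 2*(-812)*(48 - 812)) = 1/(712864*(-1276365469/33402471986) + 2*(-812)*(-764)) = 1/(-454937496846608/16701235993 + 1240736) = 1/(20266887244164240/16701235993) = 16701235993/20266887244164240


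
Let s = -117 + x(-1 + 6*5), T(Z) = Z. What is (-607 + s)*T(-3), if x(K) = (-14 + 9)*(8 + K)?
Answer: 2727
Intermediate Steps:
x(K) = -40 - 5*K (x(K) = -5*(8 + K) = -40 - 5*K)
s = -302 (s = -117 + (-40 - 5*(-1 + 6*5)) = -117 + (-40 - 5*(-1 + 30)) = -117 + (-40 - 5*29) = -117 + (-40 - 145) = -117 - 185 = -302)
(-607 + s)*T(-3) = (-607 - 302)*(-3) = -909*(-3) = 2727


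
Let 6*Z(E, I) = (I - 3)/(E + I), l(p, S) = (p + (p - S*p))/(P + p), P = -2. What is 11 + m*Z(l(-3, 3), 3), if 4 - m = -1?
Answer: 11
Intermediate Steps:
m = 5 (m = 4 - 1*(-1) = 4 + 1 = 5)
l(p, S) = (2*p - S*p)/(-2 + p) (l(p, S) = (p + (p - S*p))/(-2 + p) = (2*p - S*p)/(-2 + p))
Z(E, I) = (-3 + I)/(6*(E + I)) (Z(E, I) = ((I - 3)/(E + I))/6 = ((-3 + I)/(E + I))/6 = (-3 + I)/(6*(E + I)))
11 + m*Z(l(-3, 3), 3) = 11 + 5*((-3 + 3)/(6*(-3*(2 - 1*3)/(-2 - 3) + 3))) = 11 + 5*((⅙)*0/(-3*(2 - 3)/(-5) + 3)) = 11 + 5*((⅙)*0/(-3*(-⅕)*(-1) + 3)) = 11 + 5*((⅙)*0/(-⅗ + 3)) = 11 + 5*((⅙)*0/(12/5)) = 11 + 5*((⅙)*(5/12)*0) = 11 + 5*0 = 11 + 0 = 11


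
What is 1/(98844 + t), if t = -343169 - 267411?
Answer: -1/511736 ≈ -1.9541e-6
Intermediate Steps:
t = -610580
1/(98844 + t) = 1/(98844 - 610580) = 1/(-511736) = -1/511736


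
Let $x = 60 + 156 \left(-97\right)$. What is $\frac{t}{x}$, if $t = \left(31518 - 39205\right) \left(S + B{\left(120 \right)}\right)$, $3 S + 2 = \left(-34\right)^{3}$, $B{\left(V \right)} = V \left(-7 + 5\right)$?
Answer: $- \frac{51279977}{7536} \approx -6804.7$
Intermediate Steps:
$B{\left(V \right)} = - 2 V$ ($B{\left(V \right)} = V \left(-2\right) = - 2 V$)
$S = -13102$ ($S = - \frac{2}{3} + \frac{\left(-34\right)^{3}}{3} = - \frac{2}{3} + \frac{1}{3} \left(-39304\right) = - \frac{2}{3} - \frac{39304}{3} = -13102$)
$t = 102559954$ ($t = \left(31518 - 39205\right) \left(-13102 - 240\right) = - 7687 \left(-13102 - 240\right) = \left(-7687\right) \left(-13342\right) = 102559954$)
$x = -15072$ ($x = 60 - 15132 = -15072$)
$\frac{t}{x} = \frac{102559954}{-15072} = 102559954 \left(- \frac{1}{15072}\right) = - \frac{51279977}{7536}$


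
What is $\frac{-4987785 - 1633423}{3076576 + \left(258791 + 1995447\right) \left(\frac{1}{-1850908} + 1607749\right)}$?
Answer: $- \frac{6127623428432}{3354078479716967333} \approx -1.8269 \cdot 10^{-6}$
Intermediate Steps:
$\frac{-4987785 - 1633423}{3076576 + \left(258791 + 1995447\right) \left(\frac{1}{-1850908} + 1607749\right)} = - \frac{6621208}{3076576 + 2254238 \left(- \frac{1}{1850908} + 1607749\right)} = - \frac{6621208}{3076576 + 2254238 \cdot \frac{2975795486091}{1850908}} = - \frac{6621208}{3076576 + \frac{3354075632487401829}{925454}} = - \frac{6621208}{\frac{3354078479716967333}{925454}} = \left(-6621208\right) \frac{925454}{3354078479716967333} = - \frac{6127623428432}{3354078479716967333}$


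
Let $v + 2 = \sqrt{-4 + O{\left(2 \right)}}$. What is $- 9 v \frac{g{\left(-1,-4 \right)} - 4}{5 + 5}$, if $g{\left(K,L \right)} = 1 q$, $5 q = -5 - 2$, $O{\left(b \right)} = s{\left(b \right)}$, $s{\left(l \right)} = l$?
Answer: $- \frac{243}{25} + \frac{243 i \sqrt{2}}{50} \approx -9.72 + 6.8731 i$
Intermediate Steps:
$O{\left(b \right)} = b$
$q = - \frac{7}{5}$ ($q = \frac{-5 - 2}{5} = \frac{1}{5} \left(-7\right) = - \frac{7}{5} \approx -1.4$)
$g{\left(K,L \right)} = - \frac{7}{5}$ ($g{\left(K,L \right)} = 1 \left(- \frac{7}{5}\right) = - \frac{7}{5}$)
$v = -2 + i \sqrt{2}$ ($v = -2 + \sqrt{-4 + 2} = -2 + \sqrt{-2} = -2 + i \sqrt{2} \approx -2.0 + 1.4142 i$)
$- 9 v \frac{g{\left(-1,-4 \right)} - 4}{5 + 5} = - 9 \left(-2 + i \sqrt{2}\right) \frac{- \frac{7}{5} - 4}{5 + 5} = \left(18 - 9 i \sqrt{2}\right) \left(- \frac{27}{5 \cdot 10}\right) = \left(18 - 9 i \sqrt{2}\right) \left(\left(- \frac{27}{5}\right) \frac{1}{10}\right) = \left(18 - 9 i \sqrt{2}\right) \left(- \frac{27}{50}\right) = - \frac{243}{25} + \frac{243 i \sqrt{2}}{50}$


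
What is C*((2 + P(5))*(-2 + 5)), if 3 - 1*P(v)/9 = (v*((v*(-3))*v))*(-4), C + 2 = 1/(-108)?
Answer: 2923207/36 ≈ 81200.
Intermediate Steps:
C = -217/108 (C = -2 + 1/(-108) = -2 - 1/108 = -217/108 ≈ -2.0093)
P(v) = 27 - 108*v³ (P(v) = 27 - 9*v*((v*(-3))*v)*(-4) = 27 - 9*v*((-3*v)*v)*(-4) = 27 - 9*v*(-3*v²)*(-4) = 27 - 9*(-3*v³)*(-4) = 27 - 108*v³)
C*((2 + P(5))*(-2 + 5)) = -217*(2 + (27 - 108*5³))*(-2 + 5)/108 = -217*(2 + (27 - 108*125))*3/108 = -217*(2 + (27 - 13500))*3/108 = -217*(2 - 13473)*3/108 = -(-2923207)*3/108 = -217/108*(-40413) = 2923207/36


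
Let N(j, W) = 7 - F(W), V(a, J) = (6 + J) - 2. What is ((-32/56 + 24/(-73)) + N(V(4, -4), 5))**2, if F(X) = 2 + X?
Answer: 211600/261121 ≈ 0.81035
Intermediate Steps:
V(a, J) = 4 + J
N(j, W) = 5 - W (N(j, W) = 7 - (2 + W) = 7 + (-2 - W) = 5 - W)
((-32/56 + 24/(-73)) + N(V(4, -4), 5))**2 = ((-32/56 + 24/(-73)) + (5 - 1*5))**2 = ((-32*1/56 + 24*(-1/73)) + (5 - 5))**2 = ((-4/7 - 24/73) + 0)**2 = (-460/511 + 0)**2 = (-460/511)**2 = 211600/261121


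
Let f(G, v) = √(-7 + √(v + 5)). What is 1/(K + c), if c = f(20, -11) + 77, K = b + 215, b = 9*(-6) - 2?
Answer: 1/(236 + √(-7 + I*√6)) ≈ 0.0042286 - 4.801e-5*I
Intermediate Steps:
f(G, v) = √(-7 + √(5 + v))
b = -56 (b = -54 - 2 = -56)
K = 159 (K = -56 + 215 = 159)
c = 77 + √(-7 + I*√6) (c = √(-7 + √(5 - 11)) + 77 = √(-7 + √(-6)) + 77 = √(-7 + I*√6) + 77 = 77 + √(-7 + I*√6) ≈ 77.456 + 2.6848*I)
1/(K + c) = 1/(159 + (77 + √(-7 + I*√6))) = 1/(236 + √(-7 + I*√6))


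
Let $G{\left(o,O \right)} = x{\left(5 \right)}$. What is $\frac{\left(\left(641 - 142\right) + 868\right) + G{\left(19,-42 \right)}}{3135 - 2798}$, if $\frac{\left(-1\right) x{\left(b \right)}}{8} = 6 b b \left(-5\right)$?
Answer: $\frac{7367}{337} \approx 21.861$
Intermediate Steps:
$x{\left(b \right)} = 240 b^{2}$ ($x{\left(b \right)} = - 8 \cdot 6 b b \left(-5\right) = - 8 \cdot 6 b^{2} \left(-5\right) = - 8 \left(- 30 b^{2}\right) = 240 b^{2}$)
$G{\left(o,O \right)} = 6000$ ($G{\left(o,O \right)} = 240 \cdot 5^{2} = 240 \cdot 25 = 6000$)
$\frac{\left(\left(641 - 142\right) + 868\right) + G{\left(19,-42 \right)}}{3135 - 2798} = \frac{\left(\left(641 - 142\right) + 868\right) + 6000}{3135 - 2798} = \frac{\left(499 + 868\right) + 6000}{337} = \left(1367 + 6000\right) \frac{1}{337} = 7367 \cdot \frac{1}{337} = \frac{7367}{337}$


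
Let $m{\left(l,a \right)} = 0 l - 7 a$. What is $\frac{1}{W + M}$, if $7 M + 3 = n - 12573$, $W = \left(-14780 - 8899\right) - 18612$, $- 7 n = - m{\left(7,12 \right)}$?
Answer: $- \frac{7}{308625} \approx -2.2681 \cdot 10^{-5}$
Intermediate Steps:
$m{\left(l,a \right)} = - 7 a$ ($m{\left(l,a \right)} = 0 - 7 a = - 7 a$)
$n = -12$ ($n = - \frac{\left(-1\right) \left(\left(-7\right) 12\right)}{7} = - \frac{\left(-1\right) \left(-84\right)}{7} = \left(- \frac{1}{7}\right) 84 = -12$)
$W = -42291$ ($W = -23679 - 18612 = -42291$)
$M = - \frac{12588}{7}$ ($M = - \frac{3}{7} + \frac{-12 - 12573}{7} = - \frac{3}{7} + \frac{1}{7} \left(-12585\right) = - \frac{3}{7} - \frac{12585}{7} = - \frac{12588}{7} \approx -1798.3$)
$\frac{1}{W + M} = \frac{1}{-42291 - \frac{12588}{7}} = \frac{1}{- \frac{308625}{7}} = - \frac{7}{308625}$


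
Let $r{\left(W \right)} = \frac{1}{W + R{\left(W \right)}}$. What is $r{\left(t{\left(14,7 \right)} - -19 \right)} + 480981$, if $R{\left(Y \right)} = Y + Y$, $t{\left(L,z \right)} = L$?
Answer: $\frac{47617120}{99} \approx 4.8098 \cdot 10^{5}$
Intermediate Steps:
$R{\left(Y \right)} = 2 Y$
$r{\left(W \right)} = \frac{1}{3 W}$ ($r{\left(W \right)} = \frac{1}{W + 2 W} = \frac{1}{3 W}$)
$r{\left(t{\left(14,7 \right)} - -19 \right)} + 480981 = \frac{1}{3 \left(14 - -19\right)} + 480981 = \frac{1}{3 \left(14 + 19\right)} + 480981 = \frac{1}{3 \cdot 33} + 480981 = \frac{1}{3} \cdot \frac{1}{33} + 480981 = \frac{1}{99} + 480981 = \frac{47617120}{99}$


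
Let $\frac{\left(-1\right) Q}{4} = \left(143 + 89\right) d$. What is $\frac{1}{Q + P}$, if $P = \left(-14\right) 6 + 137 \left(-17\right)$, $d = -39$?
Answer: $\frac{1}{33779} \approx 2.9604 \cdot 10^{-5}$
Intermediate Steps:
$Q = 36192$ ($Q = - 4 \left(143 + 89\right) \left(-39\right) = - 4 \cdot 232 \left(-39\right) = \left(-4\right) \left(-9048\right) = 36192$)
$P = -2413$ ($P = -84 - 2329 = -2413$)
$\frac{1}{Q + P} = \frac{1}{36192 - 2413} = \frac{1}{33779}$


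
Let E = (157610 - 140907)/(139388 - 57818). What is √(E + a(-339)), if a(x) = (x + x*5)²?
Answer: √27527251025488110/81570 ≈ 2034.0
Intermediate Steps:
a(x) = 36*x² (a(x) = (x + 5*x)² = (6*x)² = 36*x²)
E = 16703/81570 ≈ 0.20477
√(E + a(-339)) = √(16703/81570 + 36*(-339)²) = √(16703/81570 + 36*114921) = √(16703/81570 + 4137156) = √(337467831623/81570) = √27527251025488110/81570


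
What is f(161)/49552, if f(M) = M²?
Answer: 25921/49552 ≈ 0.52311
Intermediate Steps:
f(161)/49552 = 161²/49552 = 25921*(1/49552) = 25921/49552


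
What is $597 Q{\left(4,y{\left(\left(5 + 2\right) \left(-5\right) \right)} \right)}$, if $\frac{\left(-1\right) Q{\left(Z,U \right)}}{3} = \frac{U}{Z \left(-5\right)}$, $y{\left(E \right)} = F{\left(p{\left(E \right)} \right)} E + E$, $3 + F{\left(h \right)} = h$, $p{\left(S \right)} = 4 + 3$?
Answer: $- \frac{62685}{4} \approx -15671.0$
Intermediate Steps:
$p{\left(S \right)} = 7$
$F{\left(h \right)} = -3 + h$
$y{\left(E \right)} = 5 E$ ($y{\left(E \right)} = \left(-3 + 7\right) E + E = 4 E + E = 5 E$)
$Q{\left(Z,U \right)} = \frac{3 U}{5 Z}$ ($Q{\left(Z,U \right)} = - 3 \frac{U}{Z \left(-5\right)} = - 3 \frac{U}{\left(-5\right) Z} = - 3 U \left(- \frac{1}{5 Z}\right) = - 3 \left(- \frac{U}{5 Z}\right) = \frac{3 U}{5 Z}$)
$597 Q{\left(4,y{\left(\left(5 + 2\right) \left(-5\right) \right)} \right)} = 597 \frac{3 \cdot 5 \left(5 + 2\right) \left(-5\right)}{5 \cdot 4} = 597 \cdot \frac{3}{5} \cdot 5 \cdot 7 \left(-5\right) \frac{1}{4} = 597 \cdot \frac{3}{5} \cdot 5 \left(-35\right) \frac{1}{4} = 597 \cdot \frac{3}{5} \left(-175\right) \frac{1}{4} = 597 \left(- \frac{105}{4}\right) = - \frac{62685}{4}$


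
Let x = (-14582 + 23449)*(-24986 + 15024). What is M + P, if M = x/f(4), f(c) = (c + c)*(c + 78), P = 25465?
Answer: -35814007/328 ≈ -1.0919e+5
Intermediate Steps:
f(c) = 2*c*(78 + c) (f(c) = (2*c)*(78 + c) = 2*c*(78 + c))
x = -88333054 (x = 8867*(-9962) = -88333054)
M = -44166527/328 (M = -88333054*1/(8*(78 + 4)) = -88333054/(2*4*82) = -88333054/656 = -88333054*1/656 = -44166527/328 ≈ -1.3465e+5)
M + P = -44166527/328 + 25465 = -35814007/328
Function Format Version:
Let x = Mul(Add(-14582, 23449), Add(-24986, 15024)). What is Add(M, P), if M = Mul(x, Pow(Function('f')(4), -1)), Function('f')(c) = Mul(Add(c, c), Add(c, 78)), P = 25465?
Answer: Rational(-35814007, 328) ≈ -1.0919e+5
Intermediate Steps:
Function('f')(c) = Mul(2, c, Add(78, c)) (Function('f')(c) = Mul(Mul(2, c), Add(78, c)) = Mul(2, c, Add(78, c)))
x = -88333054 (x = Mul(8867, -9962) = -88333054)
M = Rational(-44166527, 328) (M = Mul(-88333054, Pow(Mul(2, 4, Add(78, 4)), -1)) = Mul(-88333054, Pow(Mul(2, 4, 82), -1)) = Mul(-88333054, Pow(656, -1)) = Mul(-88333054, Rational(1, 656)) = Rational(-44166527, 328) ≈ -1.3465e+5)
Add(M, P) = Add(Rational(-44166527, 328), 25465) = Rational(-35814007, 328)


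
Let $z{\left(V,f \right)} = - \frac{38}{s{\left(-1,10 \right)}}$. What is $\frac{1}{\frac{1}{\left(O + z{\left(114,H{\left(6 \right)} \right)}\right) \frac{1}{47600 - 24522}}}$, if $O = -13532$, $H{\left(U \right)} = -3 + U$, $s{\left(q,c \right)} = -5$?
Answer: $- \frac{33811}{57695} \approx -0.58603$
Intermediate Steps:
$z{\left(V,f \right)} = \frac{38}{5}$ ($z{\left(V,f \right)} = - \frac{38}{-5} = \left(-38\right) \left(- \frac{1}{5}\right) = \frac{38}{5}$)
$\frac{1}{\frac{1}{\left(O + z{\left(114,H{\left(6 \right)} \right)}\right) \frac{1}{47600 - 24522}}} = \frac{1}{\frac{1}{\left(-13532 + \frac{38}{5}\right) \frac{1}{47600 - 24522}}} = \frac{1}{\frac{1}{\left(- \frac{67622}{5}\right) \frac{1}{23078}}} = \frac{1}{\frac{1}{- \frac{33811}{57695}}} = \frac{1}{- \frac{57695}{33811}} = - \frac{33811}{57695}$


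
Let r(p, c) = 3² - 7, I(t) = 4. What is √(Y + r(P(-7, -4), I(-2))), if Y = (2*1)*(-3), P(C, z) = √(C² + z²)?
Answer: 2*I ≈ 2.0*I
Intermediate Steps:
r(p, c) = 2 (r(p, c) = 9 - 7 = 2)
Y = -6 (Y = 2*(-3) = -6)
√(Y + r(P(-7, -4), I(-2))) = √(-6 + 2) = √(-4) = 2*I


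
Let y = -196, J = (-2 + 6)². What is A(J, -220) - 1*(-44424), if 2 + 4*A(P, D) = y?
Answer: 88749/2 ≈ 44375.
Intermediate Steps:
J = 16 (J = 4² = 16)
A(P, D) = -99/2 (A(P, D) = -½ + (¼)*(-196) = -½ - 49 = -99/2)
A(J, -220) - 1*(-44424) = -99/2 - 1*(-44424) = -99/2 + 44424 = 88749/2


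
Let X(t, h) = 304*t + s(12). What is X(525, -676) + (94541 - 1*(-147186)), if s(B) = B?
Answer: 401339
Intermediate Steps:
X(t, h) = 12 + 304*t (X(t, h) = 304*t + 12 = 12 + 304*t)
X(525, -676) + (94541 - 1*(-147186)) = (12 + 304*525) + (94541 - 1*(-147186)) = (12 + 159600) + (94541 + 147186) = 159612 + 241727 = 401339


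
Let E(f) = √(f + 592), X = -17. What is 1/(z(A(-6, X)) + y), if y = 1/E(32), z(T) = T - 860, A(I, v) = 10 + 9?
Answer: -524784/441343343 - 4*√39/441343343 ≈ -0.0011891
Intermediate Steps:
A(I, v) = 19
z(T) = -860 + T
E(f) = √(592 + f)
y = √39/156 (y = 1/(√(592 + 32)) = 1/(√624) = 1/(4*√39) = √39/156 ≈ 0.040032)
1/(z(A(-6, X)) + y) = 1/((-860 + 19) + √39/156) = 1/(-841 + √39/156)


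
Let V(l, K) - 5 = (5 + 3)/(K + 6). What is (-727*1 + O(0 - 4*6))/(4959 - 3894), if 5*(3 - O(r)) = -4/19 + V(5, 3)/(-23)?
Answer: -569425/837729 ≈ -0.67972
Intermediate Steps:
V(l, K) = 5 + 8/(6 + K) (V(l, K) = 5 + (5 + 3)/(K + 6) = 5 + 8/(6 + K))
O(r) = 12166/3933 (O(r) = 3 - (-4/19 + ((38 + 5*3)/(6 + 3))/(-23))/5 = 3 - (-4*1/19 + ((38 + 15)/9)*(-1/23))/5 = 3 - (-4/19 + ((⅑)*53)*(-1/23))/5 = 3 - (-4/19 + (53/9)*(-1/23))/5 = 3 - (-4/19 - 53/207)/5 = 3 - ⅕*(-1835/3933) = 3 + 367/3933 = 12166/3933)
(-727*1 + O(0 - 4*6))/(4959 - 3894) = (-727*1 + 12166/3933)/(4959 - 3894) = (-727 + 12166/3933)/1065 = -2847125/3933*1/1065 = -569425/837729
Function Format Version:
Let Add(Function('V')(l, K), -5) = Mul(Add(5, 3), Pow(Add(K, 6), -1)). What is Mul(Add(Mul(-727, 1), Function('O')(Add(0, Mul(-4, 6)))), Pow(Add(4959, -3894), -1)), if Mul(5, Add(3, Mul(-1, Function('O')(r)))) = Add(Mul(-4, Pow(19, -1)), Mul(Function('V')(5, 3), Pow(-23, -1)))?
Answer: Rational(-569425, 837729) ≈ -0.67972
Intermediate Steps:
Function('V')(l, K) = Add(5, Mul(8, Pow(Add(6, K), -1))) (Function('V')(l, K) = Add(5, Mul(Add(5, 3), Pow(Add(K, 6), -1))) = Add(5, Mul(8, Pow(Add(6, K), -1))))
Function('O')(r) = Rational(12166, 3933) (Function('O')(r) = Add(3, Mul(Rational(-1, 5), Add(Mul(-4, Pow(19, -1)), Mul(Mul(Pow(Add(6, 3), -1), Add(38, Mul(5, 3))), Pow(-23, -1))))) = Add(3, Mul(Rational(-1, 5), Add(Mul(-4, Rational(1, 19)), Mul(Mul(Pow(9, -1), Add(38, 15)), Rational(-1, 23))))) = Add(3, Mul(Rational(-1, 5), Add(Rational(-4, 19), Mul(Mul(Rational(1, 9), 53), Rational(-1, 23))))) = Add(3, Mul(Rational(-1, 5), Add(Rational(-4, 19), Mul(Rational(53, 9), Rational(-1, 23))))) = Add(3, Mul(Rational(-1, 5), Add(Rational(-4, 19), Rational(-53, 207)))) = Add(3, Mul(Rational(-1, 5), Rational(-1835, 3933))) = Add(3, Rational(367, 3933)) = Rational(12166, 3933))
Mul(Add(Mul(-727, 1), Function('O')(Add(0, Mul(-4, 6)))), Pow(Add(4959, -3894), -1)) = Mul(Add(Mul(-727, 1), Rational(12166, 3933)), Pow(Add(4959, -3894), -1)) = Mul(Add(-727, Rational(12166, 3933)), Pow(1065, -1)) = Mul(Rational(-2847125, 3933), Rational(1, 1065)) = Rational(-569425, 837729)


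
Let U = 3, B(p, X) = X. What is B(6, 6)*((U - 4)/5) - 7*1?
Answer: -41/5 ≈ -8.2000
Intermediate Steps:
B(6, 6)*((U - 4)/5) - 7*1 = 6*((3 - 4)/5) - 7*1 = 6*((1/5)*(-1)) - 7 = 6*(-1/5) - 7 = -6/5 - 7 = -41/5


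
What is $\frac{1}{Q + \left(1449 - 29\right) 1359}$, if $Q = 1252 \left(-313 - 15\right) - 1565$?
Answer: $\frac{1}{1517559} \approx 6.5895 \cdot 10^{-7}$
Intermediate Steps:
$Q = -412221$ ($Q = 1252 \left(-313 - 15\right) - 1565 = 1252 \left(-328\right) - 1565 = -410656 - 1565 = -412221$)
$\frac{1}{Q + \left(1449 - 29\right) 1359} = \frac{1}{-412221 + \left(1449 - 29\right) 1359} = \frac{1}{-412221 + 1420 \cdot 1359} = \frac{1}{-412221 + 1929780} = \frac{1}{1517559}$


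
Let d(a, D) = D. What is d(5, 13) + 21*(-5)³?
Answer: -2612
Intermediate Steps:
d(5, 13) + 21*(-5)³ = 13 + 21*(-5)³ = 13 + 21*(-125) = 13 - 2625 = -2612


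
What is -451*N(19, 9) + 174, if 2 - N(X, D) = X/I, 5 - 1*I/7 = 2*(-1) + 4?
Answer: -6719/21 ≈ -319.95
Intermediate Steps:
I = 21 (I = 35 - 7*(2*(-1) + 4) = 35 - 7*(-2 + 4) = 35 - 7*2 = 35 - 14 = 21)
N(X, D) = 2 - X/21
-451*N(19, 9) + 174 = -451*(2 - 1/21*19) + 174 = -451*(2 - 19/21) + 174 = -451*23/21 + 174 = -10373/21 + 174 = -6719/21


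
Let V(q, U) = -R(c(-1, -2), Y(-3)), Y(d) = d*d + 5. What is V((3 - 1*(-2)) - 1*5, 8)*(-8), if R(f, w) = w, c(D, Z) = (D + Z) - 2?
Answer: 112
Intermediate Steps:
c(D, Z) = -2 + D + Z
Y(d) = 5 + d² (Y(d) = d² + 5 = 5 + d²)
V(q, U) = -14 (V(q, U) = -(5 + (-3)²) = -(5 + 9) = -1*14 = -14)
V((3 - 1*(-2)) - 1*5, 8)*(-8) = -14*(-8) = 112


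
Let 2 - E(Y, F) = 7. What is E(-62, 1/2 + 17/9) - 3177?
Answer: -3182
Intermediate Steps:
E(Y, F) = -5 (E(Y, F) = 2 - 1*7 = 2 - 7 = -5)
E(-62, 1/2 + 17/9) - 3177 = -5 - 3177 = -3182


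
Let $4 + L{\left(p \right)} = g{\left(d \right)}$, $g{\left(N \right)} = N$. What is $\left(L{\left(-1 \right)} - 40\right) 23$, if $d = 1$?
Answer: $-989$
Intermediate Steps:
$L{\left(p \right)} = -3$ ($L{\left(p \right)} = -4 + 1 = -3$)
$\left(L{\left(-1 \right)} - 40\right) 23 = \left(-3 - 40\right) 23 = \left(-43\right) 23 = -989$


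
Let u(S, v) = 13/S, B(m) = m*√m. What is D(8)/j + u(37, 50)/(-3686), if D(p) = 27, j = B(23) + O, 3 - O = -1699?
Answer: 14255831/900257582 - 27*√23/125419 ≈ 0.014803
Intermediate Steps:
O = 1702 (O = 3 - 1*(-1699) = 3 + 1699 = 1702)
B(m) = m^(3/2)
j = 1702 + 23*√23 (j = 23^(3/2) + 1702 = 23*√23 + 1702 = 1702 + 23*√23 ≈ 1812.3)
D(8)/j + u(37, 50)/(-3686) = 27/(1702 + 23*√23) + (13/37)/(-3686) = 27/(1702 + 23*√23) + (13*(1/37))*(-1/3686) = 27/(1702 + 23*√23) + (13/37)*(-1/3686) = 27/(1702 + 23*√23) - 13/136382 = -13/136382 + 27/(1702 + 23*√23)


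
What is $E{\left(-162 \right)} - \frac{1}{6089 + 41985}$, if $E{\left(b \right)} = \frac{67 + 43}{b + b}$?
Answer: $- \frac{661058}{1946997} \approx -0.33953$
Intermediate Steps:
$E{\left(b \right)} = \frac{55}{b}$ ($E{\left(b \right)} = \frac{110}{2 b} = 110 \frac{1}{2 b} = \frac{55}{b}$)
$E{\left(-162 \right)} - \frac{1}{6089 + 41985} = \frac{55}{-162} - \frac{1}{6089 + 41985} = 55 \left(- \frac{1}{162}\right) - \frac{1}{48074} = - \frac{55}{162} - \frac{1}{48074} = - \frac{661058}{1946997}$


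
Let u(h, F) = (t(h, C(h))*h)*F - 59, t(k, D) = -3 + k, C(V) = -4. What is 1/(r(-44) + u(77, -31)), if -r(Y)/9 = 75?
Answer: -1/177372 ≈ -5.6379e-6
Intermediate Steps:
u(h, F) = -59 + F*h*(-3 + h) (u(h, F) = ((-3 + h)*h)*F - 59 = (h*(-3 + h))*F - 59 = F*h*(-3 + h) - 59 = -59 + F*h*(-3 + h))
r(Y) = -675 (r(Y) = -9*75 = -675)
1/(r(-44) + u(77, -31)) = 1/(-675 + (-59 - 31*77*(-3 + 77))) = 1/(-675 + (-59 - 31*77*74)) = 1/(-675 + (-59 - 176638)) = 1/(-675 - 176697) = 1/(-177372) = -1/177372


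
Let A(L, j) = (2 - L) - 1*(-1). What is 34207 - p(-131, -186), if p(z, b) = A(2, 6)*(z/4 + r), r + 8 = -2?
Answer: 136999/4 ≈ 34250.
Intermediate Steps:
r = -10 (r = -8 - 2 = -10)
A(L, j) = 3 - L (A(L, j) = (2 - L) + 1 = 3 - L)
p(z, b) = -10 + z/4 (p(z, b) = (3 - 1*2)*(z/4 - 10) = (3 - 2)*(z*(¼) - 10) = 1*(z/4 - 10) = 1*(-10 + z/4) = -10 + z/4)
34207 - p(-131, -186) = 34207 - (-10 + (¼)*(-131)) = 34207 - (-10 - 131/4) = 34207 - 1*(-171/4) = 34207 + 171/4 = 136999/4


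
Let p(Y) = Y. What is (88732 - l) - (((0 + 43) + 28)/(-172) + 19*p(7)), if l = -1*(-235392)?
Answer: -25248325/172 ≈ -1.4679e+5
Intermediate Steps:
l = 235392
(88732 - l) - (((0 + 43) + 28)/(-172) + 19*p(7)) = (88732 - 1*235392) - (((0 + 43) + 28)/(-172) + 19*7) = (88732 - 235392) - ((43 + 28)*(-1/172) + 133) = -146660 - (71*(-1/172) + 133) = -146660 - (-71/172 + 133) = -146660 - 1*22805/172 = -146660 - 22805/172 = -25248325/172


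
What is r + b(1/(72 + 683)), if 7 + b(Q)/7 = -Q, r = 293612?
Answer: 221640058/755 ≈ 2.9356e+5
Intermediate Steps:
b(Q) = -49 - 7*Q (b(Q) = -49 + 7*(-Q) = -49 - 7*Q)
r + b(1/(72 + 683)) = 293612 + (-49 - 7/(72 + 683)) = 293612 + (-49 - 7/755) = 293612 - 37002/755 = 221640058/755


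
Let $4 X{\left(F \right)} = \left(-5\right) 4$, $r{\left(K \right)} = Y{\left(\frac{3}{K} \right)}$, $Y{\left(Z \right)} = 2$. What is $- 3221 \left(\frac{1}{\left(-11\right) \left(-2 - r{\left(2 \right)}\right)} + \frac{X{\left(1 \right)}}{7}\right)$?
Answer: $\frac{686073}{308} \approx 2227.5$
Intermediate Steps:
$r{\left(K \right)} = 2$
$X{\left(F \right)} = -5$ ($X{\left(F \right)} = \frac{\left(-5\right) 4}{4} = \frac{1}{4} \left(-20\right) = -5$)
$- 3221 \left(\frac{1}{\left(-11\right) \left(-2 - r{\left(2 \right)}\right)} + \frac{X{\left(1 \right)}}{7}\right) = - 3221 \left(\frac{1}{\left(-11\right) \left(-2 - 2\right)} - \frac{5}{7}\right) = - 3221 \left(- \frac{1}{11 \left(-2 - 2\right)} - \frac{5}{7}\right) = - 3221 \left(- \frac{1}{11 \left(-4\right)} - \frac{5}{7}\right) = - 3221 \left(\left(- \frac{1}{11}\right) \left(- \frac{1}{4}\right) - \frac{5}{7}\right) = - 3221 \left(\frac{1}{44} - \frac{5}{7}\right) = \left(-3221\right) \left(- \frac{213}{308}\right) = \frac{686073}{308}$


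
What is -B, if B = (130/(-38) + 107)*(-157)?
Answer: 308976/19 ≈ 16262.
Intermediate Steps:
B = -308976/19 (B = (130*(-1/38) + 107)*(-157) = (-65/19 + 107)*(-157) = (1968/19)*(-157) = -308976/19 ≈ -16262.)
-B = -1*(-308976/19) = 308976/19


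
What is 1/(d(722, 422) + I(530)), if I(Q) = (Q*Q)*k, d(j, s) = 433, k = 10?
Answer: 1/2809433 ≈ 3.5594e-7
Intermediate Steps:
I(Q) = 10*Q**2 (I(Q) = (Q*Q)*10 = Q**2*10 = 10*Q**2)
1/(d(722, 422) + I(530)) = 1/(433 + 10*530**2) = 1/(433 + 10*280900) = 1/(433 + 2809000) = 1/2809433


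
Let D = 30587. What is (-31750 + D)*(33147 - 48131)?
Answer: 17426392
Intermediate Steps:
(-31750 + D)*(33147 - 48131) = (-31750 + 30587)*(33147 - 48131) = -1163*(-14984) = 17426392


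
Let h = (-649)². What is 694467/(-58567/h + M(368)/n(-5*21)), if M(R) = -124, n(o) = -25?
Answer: 2437584957225/16921583 ≈ 1.4405e+5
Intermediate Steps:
h = 421201
694467/(-58567/h + M(368)/n(-5*21)) = 694467/(-58567/421201 - 124/(-25)) = 694467/(-58567*1/421201 - 124*(-1/25)) = 694467/(-58567/421201 + 124/25) = 694467/(50764749/10530025) = 694467*(10530025/50764749) = 2437584957225/16921583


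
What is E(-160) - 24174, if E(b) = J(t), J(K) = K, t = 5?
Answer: -24169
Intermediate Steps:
E(b) = 5
E(-160) - 24174 = 5 - 24174 = -24169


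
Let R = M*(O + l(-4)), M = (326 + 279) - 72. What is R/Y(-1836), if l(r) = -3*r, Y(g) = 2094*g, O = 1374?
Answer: -41041/213588 ≈ -0.19215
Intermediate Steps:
M = 533 (M = 605 - 72 = 533)
R = 738738 (R = 533*(1374 - 3*(-4)) = 533*(1374 + 12) = 533*1386 = 738738)
R/Y(-1836) = 738738/((2094*(-1836))) = 738738/(-3844584) = 738738*(-1/3844584) = -41041/213588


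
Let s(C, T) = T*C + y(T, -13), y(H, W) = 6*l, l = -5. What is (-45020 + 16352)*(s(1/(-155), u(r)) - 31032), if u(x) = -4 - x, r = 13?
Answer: 138024752124/155 ≈ 8.9048e+8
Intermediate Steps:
y(H, W) = -30 (y(H, W) = 6*(-5) = -30)
s(C, T) = -30 + C*T (s(C, T) = T*C - 30 = C*T - 30 = -30 + C*T)
(-45020 + 16352)*(s(1/(-155), u(r)) - 31032) = (-45020 + 16352)*((-30 + (-4 - 1*13)/(-155)) - 31032) = -28668*((-30 - (-4 - 13)/155) - 31032) = -28668*((-30 - 1/155*(-17)) - 31032) = -28668*((-30 + 17/155) - 31032) = -28668*(-4633/155 - 31032) = -28668*(-4814593/155) = 138024752124/155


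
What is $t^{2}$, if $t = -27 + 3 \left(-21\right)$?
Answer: $8100$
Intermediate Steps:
$t = -90$ ($t = -27 - 63 = -90$)
$t^{2} = \left(-90\right)^{2} = 8100$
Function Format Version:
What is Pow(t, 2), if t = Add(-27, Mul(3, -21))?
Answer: 8100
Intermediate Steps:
t = -90 (t = Add(-27, -63) = -90)
Pow(t, 2) = Pow(-90, 2) = 8100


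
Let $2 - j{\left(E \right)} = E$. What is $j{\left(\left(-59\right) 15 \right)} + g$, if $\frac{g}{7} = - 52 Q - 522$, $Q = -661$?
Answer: $237837$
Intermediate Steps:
$j{\left(E \right)} = 2 - E$
$g = 236950$ ($g = 7 \left(\left(-52\right) \left(-661\right) - 522\right) = 7 \left(34372 - 522\right) = 7 \cdot 33850 = 236950$)
$j{\left(\left(-59\right) 15 \right)} + g = \left(2 - \left(-59\right) 15\right) + 236950 = \left(2 - -885\right) + 236950 = \left(2 + 885\right) + 236950 = 887 + 236950 = 237837$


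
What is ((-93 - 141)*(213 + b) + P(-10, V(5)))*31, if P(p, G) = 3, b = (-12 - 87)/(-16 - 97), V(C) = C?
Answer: -175304163/113 ≈ -1.5514e+6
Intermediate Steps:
b = 99/113 (b = -99/(-113) = -99*(-1/113) = 99/113 ≈ 0.87611)
((-93 - 141)*(213 + b) + P(-10, V(5)))*31 = ((-93 - 141)*(213 + 99/113) + 3)*31 = (-234*24168/113 + 3)*31 = (-5655312/113 + 3)*31 = -5654973/113*31 = -175304163/113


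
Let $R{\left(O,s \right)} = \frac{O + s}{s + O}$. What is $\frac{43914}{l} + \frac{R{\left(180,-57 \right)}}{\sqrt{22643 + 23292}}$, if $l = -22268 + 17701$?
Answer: $- \frac{43914}{4567} + \frac{\sqrt{45935}}{45935} \approx -9.6108$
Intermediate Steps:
$R{\left(O,s \right)} = 1$ ($R{\left(O,s \right)} = \frac{O + s}{O + s} = 1$)
$l = -4567$
$\frac{43914}{l} + \frac{R{\left(180,-57 \right)}}{\sqrt{22643 + 23292}} = \frac{43914}{-4567} + 1 \frac{1}{\sqrt{22643 + 23292}} = 43914 \left(- \frac{1}{4567}\right) + 1 \frac{1}{\sqrt{45935}} = - \frac{43914}{4567} + 1 \frac{\sqrt{45935}}{45935} = - \frac{43914}{4567} + \frac{\sqrt{45935}}{45935}$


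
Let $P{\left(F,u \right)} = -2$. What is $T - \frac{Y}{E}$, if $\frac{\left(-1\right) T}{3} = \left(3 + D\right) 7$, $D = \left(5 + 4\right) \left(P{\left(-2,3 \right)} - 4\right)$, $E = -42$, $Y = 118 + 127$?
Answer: $\frac{6461}{6} \approx 1076.8$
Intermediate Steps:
$Y = 245$
$D = -54$ ($D = \left(5 + 4\right) \left(-2 - 4\right) = 9 \left(-6\right) = -54$)
$T = 1071$ ($T = - 3 \left(3 - 54\right) 7 = - 3 \left(\left(-51\right) 7\right) = \left(-3\right) \left(-357\right) = 1071$)
$T - \frac{Y}{E} = 1071 - \frac{245}{-42} = 1071 - 245 \left(- \frac{1}{42}\right) = 1071 - - \frac{35}{6} = 1071 + \frac{35}{6} = \frac{6461}{6}$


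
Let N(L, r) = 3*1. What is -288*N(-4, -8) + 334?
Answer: -530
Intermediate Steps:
N(L, r) = 3
-288*N(-4, -8) + 334 = -288*3 + 334 = -864 + 334 = -530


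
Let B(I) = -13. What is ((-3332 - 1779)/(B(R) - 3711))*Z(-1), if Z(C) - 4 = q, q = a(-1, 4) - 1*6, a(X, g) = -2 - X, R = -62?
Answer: -807/196 ≈ -4.1173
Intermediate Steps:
q = -7 (q = (-2 - 1*(-1)) - 1*6 = (-2 + 1) - 6 = -1 - 6 = -7)
Z(C) = -3 (Z(C) = 4 - 7 = -3)
((-3332 - 1779)/(B(R) - 3711))*Z(-1) = ((-3332 - 1779)/(-13 - 3711))*(-3) = -5111/(-3724)*(-3) = -5111*(-1/3724)*(-3) = (269/196)*(-3) = -807/196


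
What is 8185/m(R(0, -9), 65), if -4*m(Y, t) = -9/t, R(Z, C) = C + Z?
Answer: 2128100/9 ≈ 2.3646e+5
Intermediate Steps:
m(Y, t) = 9/(4*t) (m(Y, t) = -(-9)/(4*t) = 9/(4*t))
8185/m(R(0, -9), 65) = 8185/(((9/4)/65)) = 8185/(((9/4)*(1/65))) = 8185/(9/260) = 8185*(260/9) = 2128100/9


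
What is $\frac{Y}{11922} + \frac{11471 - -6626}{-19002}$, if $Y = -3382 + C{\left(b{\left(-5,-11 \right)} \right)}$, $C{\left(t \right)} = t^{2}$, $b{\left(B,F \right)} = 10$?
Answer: $- \frac{46352833}{37756974} \approx -1.2277$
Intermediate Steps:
$Y = -3282$ ($Y = -3382 + 10^{2} = -3382 + 100 = -3282$)
$\frac{Y}{11922} + \frac{11471 - -6626}{-19002} = - \frac{3282}{11922} + \frac{11471 - -6626}{-19002} = \left(-3282\right) \frac{1}{11922} + \left(11471 + 6626\right) \left(- \frac{1}{19002}\right) = - \frac{547}{1987} + 18097 \left(- \frac{1}{19002}\right) = - \frac{547}{1987} - \frac{18097}{19002} = - \frac{46352833}{37756974}$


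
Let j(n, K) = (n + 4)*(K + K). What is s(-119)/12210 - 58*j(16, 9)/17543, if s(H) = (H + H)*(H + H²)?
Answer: -29441790314/107100015 ≈ -274.90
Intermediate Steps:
s(H) = 2*H*(H + H²) (s(H) = (2*H)*(H + H²) = 2*H*(H + H²))
j(n, K) = 2*K*(4 + n) (j(n, K) = (4 + n)*(2*K) = 2*K*(4 + n))
s(-119)/12210 - 58*j(16, 9)/17543 = (2*(-119)²*(1 - 119))/12210 - 116*9*(4 + 16)/17543 = (2*14161*(-118))*(1/12210) - 116*9*20*(1/17543) = -3341996*1/12210 - 58*360*(1/17543) = -1670998/6105 - 20880*1/17543 = -1670998/6105 - 20880/17543 = -29441790314/107100015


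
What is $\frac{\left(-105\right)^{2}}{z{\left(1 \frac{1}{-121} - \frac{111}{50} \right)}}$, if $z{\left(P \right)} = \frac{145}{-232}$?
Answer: $-17640$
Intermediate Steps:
$z{\left(P \right)} = - \frac{5}{8}$ ($z{\left(P \right)} = 145 \left(- \frac{1}{232}\right) = - \frac{5}{8}$)
$\frac{\left(-105\right)^{2}}{z{\left(1 \frac{1}{-121} - \frac{111}{50} \right)}} = \frac{\left(-105\right)^{2}}{- \frac{5}{8}} = 11025 \left(- \frac{8}{5}\right) = -17640$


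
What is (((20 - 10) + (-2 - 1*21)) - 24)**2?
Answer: 1369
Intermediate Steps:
(((20 - 10) + (-2 - 1*21)) - 24)**2 = ((10 + (-2 - 21)) - 24)**2 = ((10 - 23) - 24)**2 = (-13 - 24)**2 = (-37)**2 = 1369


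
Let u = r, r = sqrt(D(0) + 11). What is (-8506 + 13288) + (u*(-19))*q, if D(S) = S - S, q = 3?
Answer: 4782 - 57*sqrt(11) ≈ 4593.0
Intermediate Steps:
D(S) = 0
r = sqrt(11) (r = sqrt(0 + 11) = sqrt(11) ≈ 3.3166)
u = sqrt(11) ≈ 3.3166
(-8506 + 13288) + (u*(-19))*q = (-8506 + 13288) + (sqrt(11)*(-19))*3 = 4782 - 19*sqrt(11)*3 = 4782 - 57*sqrt(11)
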